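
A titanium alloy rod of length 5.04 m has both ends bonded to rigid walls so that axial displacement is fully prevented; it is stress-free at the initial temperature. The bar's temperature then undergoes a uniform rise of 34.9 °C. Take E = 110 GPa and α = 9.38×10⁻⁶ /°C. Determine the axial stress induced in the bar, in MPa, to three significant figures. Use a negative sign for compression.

Free thermal expansion αLΔT = 9.38e-6 · 5040 · 34.9 = 1.65 mm.
The walls impose strain ε = −(1.65)/5040 = -3.2736e-04; σ = Eε = 110000 · -3.2736e-04 = -36.01 MPa.

-36.0 MPa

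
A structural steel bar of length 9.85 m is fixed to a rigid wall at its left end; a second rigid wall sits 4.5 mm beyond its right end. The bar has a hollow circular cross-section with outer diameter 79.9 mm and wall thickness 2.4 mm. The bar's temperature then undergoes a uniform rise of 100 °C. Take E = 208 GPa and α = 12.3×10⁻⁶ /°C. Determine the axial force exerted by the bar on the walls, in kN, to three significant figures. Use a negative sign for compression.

-94.0 kN

Free thermal expansion αLΔT = 12.3e-6 · 9850 · 100 = 12.12 mm.
The walls engage after the gap closes; constrained expansion = 12.12 − 4.5 = 7.616 mm.
The walls impose strain ε = −(7.616)/9850 = -7.7315e-04; σ = Eε = 208000 · -7.7315e-04 = -160.8 MPa.
Wall reaction R = σ·A = -160.8·584.3 = -93970 N = -93.97 kN.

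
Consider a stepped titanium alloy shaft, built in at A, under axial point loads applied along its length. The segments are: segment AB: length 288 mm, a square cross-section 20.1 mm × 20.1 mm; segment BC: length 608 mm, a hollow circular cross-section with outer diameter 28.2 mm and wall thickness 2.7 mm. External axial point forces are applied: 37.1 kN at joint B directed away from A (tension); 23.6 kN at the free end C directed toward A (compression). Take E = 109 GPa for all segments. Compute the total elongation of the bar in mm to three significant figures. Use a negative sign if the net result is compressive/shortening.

-0.520 mm

Internal axial forces (sectioning from the free end, tension +): N_BC = -23.6 kN, N_AB = 13.5 kN.
A_AB = 404 mm².
A_BC = 216.3 mm².
δ_AB = 13500·288/(404·109000) = 0.08829 mm
δ_BC = -23600·608/(216.3·109000) = -0.6086 mm
δ = Σδ_i = -0.5203 mm.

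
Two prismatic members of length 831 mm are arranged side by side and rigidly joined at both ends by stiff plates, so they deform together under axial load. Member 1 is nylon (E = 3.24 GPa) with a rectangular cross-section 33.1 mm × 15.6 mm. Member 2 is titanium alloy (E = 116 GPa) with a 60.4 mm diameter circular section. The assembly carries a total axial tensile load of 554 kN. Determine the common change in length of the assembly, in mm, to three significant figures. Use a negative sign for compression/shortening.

1.38 mm

A_1 = 516.4 mm².
A_2 = 2865 mm².
Equal strain + equilibrium ⇒ each member carries load in proportion to AE: A₁E₁ = 1673000 N, A₂E₂ = 332400000 N, ΣAE = 334000000 N.
δ = PL/ΣAE = 554000·831/334000000 = 1.378 mm.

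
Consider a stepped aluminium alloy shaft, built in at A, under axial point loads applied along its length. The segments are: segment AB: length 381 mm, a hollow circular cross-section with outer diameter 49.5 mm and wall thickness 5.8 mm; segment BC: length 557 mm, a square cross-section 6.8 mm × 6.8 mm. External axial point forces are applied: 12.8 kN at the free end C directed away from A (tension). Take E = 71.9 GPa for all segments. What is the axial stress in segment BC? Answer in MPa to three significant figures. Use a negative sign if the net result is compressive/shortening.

277 MPa

Internal axial forces (sectioning from the free end, tension +): N_BC = 12.8 kN, N_AB = 12.8 kN.
A_BC = 46.24 mm².
σ_BC = N_BC/A_BC = 12800/46.24 = 276.8 MPa.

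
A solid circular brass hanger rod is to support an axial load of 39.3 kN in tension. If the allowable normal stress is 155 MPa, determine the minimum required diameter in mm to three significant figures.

Required area A ≥ P/σ_allow = 39300/155 = 253.5 mm².
For a solid circular section, d ≥ √(4A/π) = 17.97 mm.

18.0 mm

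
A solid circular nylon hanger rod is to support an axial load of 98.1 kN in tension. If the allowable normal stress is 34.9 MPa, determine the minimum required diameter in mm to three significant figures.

59.8 mm

Required area A ≥ P/σ_allow = 98100/34.9 = 2811 mm².
For a solid circular section, d ≥ √(4A/π) = 59.82 mm.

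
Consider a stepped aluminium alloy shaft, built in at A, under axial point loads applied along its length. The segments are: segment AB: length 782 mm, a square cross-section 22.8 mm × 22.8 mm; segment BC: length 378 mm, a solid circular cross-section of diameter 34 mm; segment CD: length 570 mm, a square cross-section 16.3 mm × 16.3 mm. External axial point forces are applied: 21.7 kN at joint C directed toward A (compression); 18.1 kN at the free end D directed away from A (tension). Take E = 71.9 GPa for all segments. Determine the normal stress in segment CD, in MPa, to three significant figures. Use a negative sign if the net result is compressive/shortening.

68.1 MPa

Internal axial forces (sectioning from the free end, tension +): N_CD = 18.1 kN, N_BC = -3.6 kN, N_AB = -3.6 kN.
A_CD = 265.7 mm².
σ_CD = N_CD/A_CD = 18100/265.7 = 68.12 MPa.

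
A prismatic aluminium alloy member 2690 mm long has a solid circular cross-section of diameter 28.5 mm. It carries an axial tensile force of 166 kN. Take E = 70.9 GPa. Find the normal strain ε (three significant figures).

A = 637.9 mm².
σ = N/A = 260.2 MPa; ε = σ/E = 260.2/70900 = 3.670e-03.

0.00367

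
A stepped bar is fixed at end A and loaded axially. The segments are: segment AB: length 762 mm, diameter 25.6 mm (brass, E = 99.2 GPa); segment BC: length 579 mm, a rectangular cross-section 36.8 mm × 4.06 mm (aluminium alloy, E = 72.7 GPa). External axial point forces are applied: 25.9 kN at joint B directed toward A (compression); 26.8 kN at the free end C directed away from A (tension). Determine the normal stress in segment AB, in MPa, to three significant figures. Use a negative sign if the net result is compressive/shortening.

Internal axial forces (sectioning from the free end, tension +): N_BC = 26.8 kN, N_AB = 0.9 kN.
A_AB = 514.7 mm².
σ_AB = N_AB/A_AB = 900/514.7 = 1.749 MPa.

1.75 MPa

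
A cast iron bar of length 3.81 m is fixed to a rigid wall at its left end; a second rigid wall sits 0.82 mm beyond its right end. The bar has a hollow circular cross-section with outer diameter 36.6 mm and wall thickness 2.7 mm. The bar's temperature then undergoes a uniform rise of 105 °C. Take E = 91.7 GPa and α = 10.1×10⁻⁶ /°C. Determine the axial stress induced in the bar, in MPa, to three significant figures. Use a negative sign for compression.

-77.5 MPa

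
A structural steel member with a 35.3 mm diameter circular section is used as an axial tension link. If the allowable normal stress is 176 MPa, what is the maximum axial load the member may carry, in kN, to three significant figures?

172 kN

A = 978.7 mm².
P_max = σ_allow · A = 176 · 978.7 = 172200 N = 172.2 kN.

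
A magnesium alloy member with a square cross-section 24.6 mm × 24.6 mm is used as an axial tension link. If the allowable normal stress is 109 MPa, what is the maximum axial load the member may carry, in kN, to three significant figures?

A = 605.2 mm².
P_max = σ_allow · A = 109 · 605.2 = 65960 N = 65.96 kN.

66.0 kN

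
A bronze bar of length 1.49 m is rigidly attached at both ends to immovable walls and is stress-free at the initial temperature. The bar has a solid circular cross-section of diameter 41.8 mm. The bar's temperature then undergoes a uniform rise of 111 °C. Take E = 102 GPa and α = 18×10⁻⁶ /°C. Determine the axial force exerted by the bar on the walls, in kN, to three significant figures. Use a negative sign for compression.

-280 kN

Free thermal expansion αLΔT = 18e-6 · 1490 · 111 = 2.977 mm.
The walls impose strain ε = −(2.977)/1490 = -1.9980e-03; σ = Eε = 102000 · -1.9980e-03 = -203.8 MPa.
Wall reaction R = σ·A = -203.8·1372 = -279700 N = -279.7 kN.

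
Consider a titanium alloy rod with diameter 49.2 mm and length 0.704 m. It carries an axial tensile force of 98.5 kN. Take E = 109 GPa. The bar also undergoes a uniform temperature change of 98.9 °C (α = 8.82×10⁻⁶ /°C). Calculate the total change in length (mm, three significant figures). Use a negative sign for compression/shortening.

A = 1901 mm².
δ_mech = NL/(AE) = 98500·704/(1901·109000) = 0.3346 mm.
δ_thermal = αLΔT = 8.82e-6·704·98.9 = 0.6141 mm.
δ = δ_mech + δ_thermal = 0.9487 mm.

0.949 mm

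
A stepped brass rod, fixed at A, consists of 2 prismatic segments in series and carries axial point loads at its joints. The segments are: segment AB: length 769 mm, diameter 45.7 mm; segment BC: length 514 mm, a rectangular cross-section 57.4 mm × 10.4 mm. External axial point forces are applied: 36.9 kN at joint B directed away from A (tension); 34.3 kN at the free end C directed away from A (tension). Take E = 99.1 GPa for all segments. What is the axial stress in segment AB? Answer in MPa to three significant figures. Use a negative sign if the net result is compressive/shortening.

Internal axial forces (sectioning from the free end, tension +): N_BC = 34.3 kN, N_AB = 71.2 kN.
A_AB = 1640 mm².
σ_AB = N_AB/A_AB = 71200/1640 = 43.41 MPa.

43.4 MPa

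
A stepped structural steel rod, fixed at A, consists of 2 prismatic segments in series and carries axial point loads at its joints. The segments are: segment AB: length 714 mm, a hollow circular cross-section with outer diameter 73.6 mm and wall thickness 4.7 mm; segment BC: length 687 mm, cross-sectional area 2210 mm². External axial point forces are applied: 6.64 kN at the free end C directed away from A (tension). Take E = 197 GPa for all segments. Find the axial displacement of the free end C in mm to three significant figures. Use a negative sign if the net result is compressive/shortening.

Internal axial forces (sectioning from the free end, tension +): N_BC = 6.64 kN, N_AB = 6.64 kN.
A_AB = 1017 mm².
δ_AB = 6640·714/(1017·197000) = 0.02366 mm
δ_BC = 6640·687/(2210·197000) = 0.01048 mm
δ = Σδ_i = 0.03413 mm.

0.0341 mm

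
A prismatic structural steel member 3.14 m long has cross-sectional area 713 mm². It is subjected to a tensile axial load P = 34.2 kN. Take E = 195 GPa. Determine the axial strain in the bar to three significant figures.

σ = N/A = 47.97 MPa; ε = σ/E = 47.97/195000 = 2.460e-04.

2.46e-04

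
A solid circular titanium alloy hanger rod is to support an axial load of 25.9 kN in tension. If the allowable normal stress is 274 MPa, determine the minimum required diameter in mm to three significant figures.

11.0 mm

Required area A ≥ P/σ_allow = 25900/274 = 94.53 mm².
For a solid circular section, d ≥ √(4A/π) = 10.97 mm.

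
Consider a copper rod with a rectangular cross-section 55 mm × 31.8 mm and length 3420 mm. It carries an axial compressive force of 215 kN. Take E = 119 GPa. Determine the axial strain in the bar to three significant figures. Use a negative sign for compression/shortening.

-0.00103

A = 1749 mm².
σ = N/A = -122.9 MPa; ε = σ/E = -122.9/119000 = -1.033e-03.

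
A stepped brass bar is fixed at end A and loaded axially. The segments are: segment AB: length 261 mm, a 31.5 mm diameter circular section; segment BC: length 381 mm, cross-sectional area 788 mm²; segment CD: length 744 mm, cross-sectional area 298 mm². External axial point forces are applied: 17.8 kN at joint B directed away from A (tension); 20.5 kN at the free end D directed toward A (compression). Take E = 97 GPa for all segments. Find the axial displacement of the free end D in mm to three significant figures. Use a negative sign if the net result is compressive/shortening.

-0.639 mm

Internal axial forces (sectioning from the free end, tension +): N_CD = -20.5 kN, N_BC = -20.5 kN, N_AB = -2.7 kN.
A_AB = 779.3 mm².
δ_AB = -2700·261/(779.3·97000) = -0.009322 mm
δ_BC = -20500·381/(788·97000) = -0.1022 mm
δ_CD = -20500·744/(298·97000) = -0.5276 mm
δ = Σδ_i = -0.6391 mm.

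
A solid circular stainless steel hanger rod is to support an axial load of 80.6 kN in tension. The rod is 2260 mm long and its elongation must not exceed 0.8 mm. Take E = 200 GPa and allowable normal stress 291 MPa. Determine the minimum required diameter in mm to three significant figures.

Required area A ≥ P/σ_allow = 80600/291 = 277 mm².
For a solid circular section, d ≥ √(4A/π) = 18.78 mm.
Elongation limit: A ≥ PL/(Eδ_allow) = 80600·2260/(200000·0.8) = 1138 mm² ⇒ d ≥ 38.07 mm.
The elongation limit governs.

38.1 mm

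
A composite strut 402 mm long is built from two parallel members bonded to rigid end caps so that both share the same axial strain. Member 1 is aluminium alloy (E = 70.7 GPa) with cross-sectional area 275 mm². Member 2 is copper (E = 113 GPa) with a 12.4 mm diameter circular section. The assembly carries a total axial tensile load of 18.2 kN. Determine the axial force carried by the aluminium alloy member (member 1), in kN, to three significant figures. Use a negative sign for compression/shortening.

A_2 = 120.8 mm².
Equal strain + equilibrium ⇒ each member carries load in proportion to AE: A₁E₁ = 19440000 N, A₂E₂ = 13650000 N, ΣAE = 33090000 N.
F₁ = P·A₁E₁/ΣAE = 18200·19440000/33090000 = 10690 N.

10.7 kN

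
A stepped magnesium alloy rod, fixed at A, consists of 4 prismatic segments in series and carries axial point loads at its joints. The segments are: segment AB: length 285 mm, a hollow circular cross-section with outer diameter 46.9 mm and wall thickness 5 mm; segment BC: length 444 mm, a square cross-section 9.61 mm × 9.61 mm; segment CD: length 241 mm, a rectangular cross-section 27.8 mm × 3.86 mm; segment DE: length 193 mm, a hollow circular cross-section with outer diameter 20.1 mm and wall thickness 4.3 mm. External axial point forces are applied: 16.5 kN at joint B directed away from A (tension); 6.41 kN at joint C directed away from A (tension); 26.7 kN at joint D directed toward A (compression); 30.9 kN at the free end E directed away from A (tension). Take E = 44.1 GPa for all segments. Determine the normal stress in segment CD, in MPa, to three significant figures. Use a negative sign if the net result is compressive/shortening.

39.1 MPa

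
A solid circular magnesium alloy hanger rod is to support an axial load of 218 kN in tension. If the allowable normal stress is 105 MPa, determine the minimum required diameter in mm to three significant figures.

Required area A ≥ P/σ_allow = 218000/105 = 2076 mm².
For a solid circular section, d ≥ √(4A/π) = 51.41 mm.

51.4 mm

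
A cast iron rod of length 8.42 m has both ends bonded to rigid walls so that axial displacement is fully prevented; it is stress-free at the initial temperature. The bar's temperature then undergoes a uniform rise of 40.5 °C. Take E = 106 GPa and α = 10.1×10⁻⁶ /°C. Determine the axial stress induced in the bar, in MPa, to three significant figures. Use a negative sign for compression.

Free thermal expansion αLΔT = 10.1e-6 · 8420 · 40.5 = 3.444 mm.
The walls impose strain ε = −(3.444)/8420 = -4.0905e-04; σ = Eε = 106000 · -4.0905e-04 = -43.36 MPa.

-43.4 MPa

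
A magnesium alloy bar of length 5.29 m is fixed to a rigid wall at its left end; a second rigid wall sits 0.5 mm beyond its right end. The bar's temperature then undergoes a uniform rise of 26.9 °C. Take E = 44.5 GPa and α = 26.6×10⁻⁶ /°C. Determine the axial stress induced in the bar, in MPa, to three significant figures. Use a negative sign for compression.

-27.6 MPa

Free thermal expansion αLΔT = 26.6e-6 · 5290 · 26.9 = 3.785 mm.
The walls engage after the gap closes; constrained expansion = 3.785 − 0.5 = 3.285 mm.
The walls impose strain ε = −(3.285)/5290 = -6.2102e-04; σ = Eε = 44500 · -6.2102e-04 = -27.64 MPa.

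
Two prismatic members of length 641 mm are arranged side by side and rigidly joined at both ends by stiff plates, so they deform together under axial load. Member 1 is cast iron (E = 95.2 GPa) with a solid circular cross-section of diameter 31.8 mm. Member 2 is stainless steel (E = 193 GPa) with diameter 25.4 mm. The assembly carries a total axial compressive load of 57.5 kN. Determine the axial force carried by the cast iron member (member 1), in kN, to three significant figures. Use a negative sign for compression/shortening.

A_1 = 794.2 mm².
A_2 = 506.7 mm².
Equal strain + equilibrium ⇒ each member carries load in proportion to AE: A₁E₁ = 75610000 N, A₂E₂ = 97790000 N, ΣAE = 173400000 N.
F₁ = P·A₁E₁/ΣAE = -57500·75610000/173400000 = -25070 N.

-25.1 kN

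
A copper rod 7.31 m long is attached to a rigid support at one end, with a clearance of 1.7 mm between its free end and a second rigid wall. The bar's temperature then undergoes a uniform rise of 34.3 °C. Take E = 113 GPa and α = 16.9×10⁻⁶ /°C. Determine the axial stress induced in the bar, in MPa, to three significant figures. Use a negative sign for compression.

-39.2 MPa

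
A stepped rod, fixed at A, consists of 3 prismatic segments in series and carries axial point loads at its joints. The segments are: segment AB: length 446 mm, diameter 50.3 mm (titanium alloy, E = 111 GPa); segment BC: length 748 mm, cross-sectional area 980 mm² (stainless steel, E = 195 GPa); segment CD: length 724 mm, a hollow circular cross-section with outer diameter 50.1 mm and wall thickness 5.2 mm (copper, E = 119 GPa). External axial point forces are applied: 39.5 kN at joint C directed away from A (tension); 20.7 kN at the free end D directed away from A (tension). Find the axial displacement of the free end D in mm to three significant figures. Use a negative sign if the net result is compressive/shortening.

0.529 mm

Internal axial forces (sectioning from the free end, tension +): N_CD = 20.7 kN, N_BC = 60.2 kN, N_AB = 60.2 kN.
A_AB = 1987 mm².
A_CD = 733.5 mm².
δ_AB = 60200·446/(1987·111000) = 0.1217 mm
δ_BC = 60200·748/(980·195000) = 0.2356 mm
δ_CD = 20700·724/(733.5·119000) = 0.1717 mm
δ = Σδ_i = 0.5291 mm.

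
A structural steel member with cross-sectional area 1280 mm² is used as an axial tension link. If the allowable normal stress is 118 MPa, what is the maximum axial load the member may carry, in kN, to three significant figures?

151 kN

P_max = σ_allow · A = 118 · 1280 = 151000 N = 151 kN.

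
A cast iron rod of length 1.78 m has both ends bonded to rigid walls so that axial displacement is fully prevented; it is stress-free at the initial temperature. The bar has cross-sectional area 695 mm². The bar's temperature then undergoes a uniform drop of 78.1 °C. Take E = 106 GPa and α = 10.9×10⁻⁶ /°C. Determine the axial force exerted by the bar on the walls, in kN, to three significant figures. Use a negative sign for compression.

62.7 kN

Free thermal expansion αLΔT = 10.9e-6 · 1780 · -78.1 = -1.515 mm.
The walls impose strain ε = −(-1.515)/1780 = 8.5129e-04; σ = Eε = 106000 · 8.5129e-04 = 90.24 MPa.
Wall reaction R = σ·A = 90.24·695 = 62710 N = 62.71 kN.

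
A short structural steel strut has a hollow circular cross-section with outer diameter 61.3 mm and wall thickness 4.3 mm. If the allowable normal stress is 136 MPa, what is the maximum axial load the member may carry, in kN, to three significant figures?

105 kN

A = 770 mm².
P_max = σ_allow · A = 136 · 770 = 104700 N = 104.7 kN.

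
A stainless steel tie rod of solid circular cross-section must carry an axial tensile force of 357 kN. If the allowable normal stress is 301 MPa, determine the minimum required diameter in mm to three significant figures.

Required area A ≥ P/σ_allow = 357000/301 = 1186 mm².
For a solid circular section, d ≥ √(4A/π) = 38.86 mm.

38.9 mm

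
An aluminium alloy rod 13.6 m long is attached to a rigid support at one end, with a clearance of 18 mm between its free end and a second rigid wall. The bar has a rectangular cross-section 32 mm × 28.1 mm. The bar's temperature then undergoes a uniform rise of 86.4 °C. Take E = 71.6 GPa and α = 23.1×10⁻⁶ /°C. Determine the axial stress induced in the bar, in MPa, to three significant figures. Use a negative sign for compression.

-48.1 MPa

Free thermal expansion αLΔT = 23.1e-6 · 13600 · 86.4 = 27.14 mm.
The walls engage after the gap closes; constrained expansion = 27.14 − 18 = 9.143 mm.
The walls impose strain ε = −(9.143)/13600 = -6.7231e-04; σ = Eε = 71600 · -6.7231e-04 = -48.14 MPa.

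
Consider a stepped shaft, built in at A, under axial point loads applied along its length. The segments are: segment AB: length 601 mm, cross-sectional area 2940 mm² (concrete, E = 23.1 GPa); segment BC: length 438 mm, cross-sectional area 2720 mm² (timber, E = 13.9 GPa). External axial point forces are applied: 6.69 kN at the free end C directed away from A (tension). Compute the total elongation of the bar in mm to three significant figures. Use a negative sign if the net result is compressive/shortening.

0.137 mm

Internal axial forces (sectioning from the free end, tension +): N_BC = 6.69 kN, N_AB = 6.69 kN.
δ_AB = 6690·601/(2940·23100) = 0.0592 mm
δ_BC = 6690·438/(2720·13900) = 0.0775 mm
δ = Σδ_i = 0.1367 mm.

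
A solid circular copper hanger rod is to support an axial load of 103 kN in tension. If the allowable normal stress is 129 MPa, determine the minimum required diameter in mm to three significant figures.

31.9 mm

Required area A ≥ P/σ_allow = 103000/129 = 798.4 mm².
For a solid circular section, d ≥ √(4A/π) = 31.88 mm.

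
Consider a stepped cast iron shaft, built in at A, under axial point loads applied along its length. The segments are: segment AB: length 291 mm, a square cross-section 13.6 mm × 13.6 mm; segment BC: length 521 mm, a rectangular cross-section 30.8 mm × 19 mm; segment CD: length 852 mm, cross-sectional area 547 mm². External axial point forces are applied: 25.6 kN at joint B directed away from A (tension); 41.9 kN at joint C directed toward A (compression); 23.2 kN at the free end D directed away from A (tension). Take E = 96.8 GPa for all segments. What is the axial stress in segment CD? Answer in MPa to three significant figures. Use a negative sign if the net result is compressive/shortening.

42.4 MPa

Internal axial forces (sectioning from the free end, tension +): N_CD = 23.2 kN, N_BC = -18.7 kN, N_AB = 6.9 kN.
σ_CD = N_CD/A_CD = 23200/547 = 42.41 MPa.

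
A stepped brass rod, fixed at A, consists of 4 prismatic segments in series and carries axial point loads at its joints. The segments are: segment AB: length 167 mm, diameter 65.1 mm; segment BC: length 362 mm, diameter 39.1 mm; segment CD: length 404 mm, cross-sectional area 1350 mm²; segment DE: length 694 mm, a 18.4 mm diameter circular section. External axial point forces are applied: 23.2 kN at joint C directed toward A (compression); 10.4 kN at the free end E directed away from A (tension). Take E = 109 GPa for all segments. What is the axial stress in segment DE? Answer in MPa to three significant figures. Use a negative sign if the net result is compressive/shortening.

Internal axial forces (sectioning from the free end, tension +): N_DE = 10.4 kN, N_CD = 10.4 kN, N_BC = -12.8 kN, N_AB = -12.8 kN.
A_DE = 265.9 mm².
σ_DE = N_DE/A_DE = 10400/265.9 = 39.11 MPa.

39.1 MPa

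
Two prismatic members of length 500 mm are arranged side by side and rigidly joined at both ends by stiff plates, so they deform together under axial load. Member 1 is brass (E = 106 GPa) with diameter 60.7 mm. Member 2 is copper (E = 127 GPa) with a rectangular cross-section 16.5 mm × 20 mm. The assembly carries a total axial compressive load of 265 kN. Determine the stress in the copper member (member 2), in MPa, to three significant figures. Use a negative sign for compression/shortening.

A_1 = 2894 mm².
A_2 = 330 mm².
Equal strain + equilibrium ⇒ each member carries load in proportion to AE: A₁E₁ = 306700000 N, A₂E₂ = 41910000 N, ΣAE = 348700000 N.
σ₂ = P·E₂/ΣAE = -265000·127000/348700000 = -96.53 MPa.

-96.5 MPa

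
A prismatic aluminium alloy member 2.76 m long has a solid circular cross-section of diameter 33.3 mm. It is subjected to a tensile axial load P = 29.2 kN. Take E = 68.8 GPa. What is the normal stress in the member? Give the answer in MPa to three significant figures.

33.5 MPa

A = 870.9 mm².
σ = N/A = 29200/870.9 = 33.53 MPa.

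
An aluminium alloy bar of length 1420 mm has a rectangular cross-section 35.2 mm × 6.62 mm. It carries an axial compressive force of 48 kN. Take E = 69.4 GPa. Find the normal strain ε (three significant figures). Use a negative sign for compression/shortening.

-0.00297

A = 233 mm².
σ = N/A = -206 MPa; ε = σ/E = -206/69400 = -2.968e-03.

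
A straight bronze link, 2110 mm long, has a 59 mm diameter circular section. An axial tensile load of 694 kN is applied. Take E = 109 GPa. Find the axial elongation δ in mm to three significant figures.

4.91 mm

A = 2734 mm².
δ_mech = NL/(AE) = 694000·2110/(2734·109000) = 4.914 mm.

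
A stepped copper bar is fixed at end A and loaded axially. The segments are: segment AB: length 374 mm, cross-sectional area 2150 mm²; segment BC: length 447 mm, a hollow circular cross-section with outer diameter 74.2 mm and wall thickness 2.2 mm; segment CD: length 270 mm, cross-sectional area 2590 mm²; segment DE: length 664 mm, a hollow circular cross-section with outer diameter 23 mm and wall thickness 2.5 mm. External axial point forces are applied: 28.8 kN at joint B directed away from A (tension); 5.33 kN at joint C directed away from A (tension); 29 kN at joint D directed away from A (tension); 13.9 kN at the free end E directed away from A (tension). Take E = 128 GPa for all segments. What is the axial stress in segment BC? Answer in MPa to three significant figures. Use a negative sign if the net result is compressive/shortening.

Internal axial forces (sectioning from the free end, tension +): N_DE = 13.9 kN, N_CD = 42.9 kN, N_BC = 48.23 kN, N_AB = 77.03 kN.
A_BC = 497.6 mm².
σ_BC = N_BC/A_BC = 48230/497.6 = 96.92 MPa.

96.9 MPa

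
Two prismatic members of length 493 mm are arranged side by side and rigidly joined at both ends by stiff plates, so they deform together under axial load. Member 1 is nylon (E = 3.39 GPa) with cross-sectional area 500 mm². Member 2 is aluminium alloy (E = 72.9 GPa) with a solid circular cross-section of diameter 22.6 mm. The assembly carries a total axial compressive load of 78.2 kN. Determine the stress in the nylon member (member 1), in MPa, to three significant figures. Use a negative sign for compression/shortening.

A_2 = 401.1 mm².
Equal strain + equilibrium ⇒ each member carries load in proportion to AE: A₁E₁ = 1695000 N, A₂E₂ = 29240000 N, ΣAE = 30940000 N.
σ₁ = P·E₁/ΣAE = -78200·3390/30940000 = -8.568 MPa.

-8.57 MPa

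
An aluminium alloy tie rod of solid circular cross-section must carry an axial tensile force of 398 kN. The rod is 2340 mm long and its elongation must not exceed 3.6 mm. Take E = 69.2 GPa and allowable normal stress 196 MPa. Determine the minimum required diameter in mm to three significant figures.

Required area A ≥ P/σ_allow = 398000/196 = 2031 mm².
For a solid circular section, d ≥ √(4A/π) = 50.85 mm.
Elongation limit: A ≥ PL/(Eδ_allow) = 398000·2340/(69200·3.6) = 3738 mm² ⇒ d ≥ 68.99 mm.
The elongation limit governs.

69.0 mm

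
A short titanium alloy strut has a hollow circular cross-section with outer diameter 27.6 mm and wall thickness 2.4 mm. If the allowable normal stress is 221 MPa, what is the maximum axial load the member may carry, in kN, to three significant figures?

A = 190 mm².
P_max = σ_allow · A = 221 · 190 = 41990 N = 41.99 kN.

42.0 kN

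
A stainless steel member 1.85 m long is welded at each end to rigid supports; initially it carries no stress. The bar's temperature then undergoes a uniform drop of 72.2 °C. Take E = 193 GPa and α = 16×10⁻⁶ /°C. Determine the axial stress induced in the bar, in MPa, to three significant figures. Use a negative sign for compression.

Free thermal expansion αLΔT = 16e-6 · 1850 · -72.2 = -2.137 mm.
The walls impose strain ε = −(-2.137)/1850 = 1.1552e-03; σ = Eε = 193000 · 1.1552e-03 = 223 MPa.

223 MPa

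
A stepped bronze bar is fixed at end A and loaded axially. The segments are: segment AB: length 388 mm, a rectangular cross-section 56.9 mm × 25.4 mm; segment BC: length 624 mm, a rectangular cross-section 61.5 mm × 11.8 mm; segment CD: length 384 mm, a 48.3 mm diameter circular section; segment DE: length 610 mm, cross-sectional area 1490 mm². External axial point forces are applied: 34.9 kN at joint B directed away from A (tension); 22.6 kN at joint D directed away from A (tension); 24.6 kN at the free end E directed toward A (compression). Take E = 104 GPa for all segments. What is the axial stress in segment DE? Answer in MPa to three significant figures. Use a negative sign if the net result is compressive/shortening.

-16.5 MPa

Internal axial forces (sectioning from the free end, tension +): N_DE = -24.6 kN, N_CD = -2 kN, N_BC = -2 kN, N_AB = 32.9 kN.
σ_DE = N_DE/A_DE = -24600/1490 = -16.51 MPa.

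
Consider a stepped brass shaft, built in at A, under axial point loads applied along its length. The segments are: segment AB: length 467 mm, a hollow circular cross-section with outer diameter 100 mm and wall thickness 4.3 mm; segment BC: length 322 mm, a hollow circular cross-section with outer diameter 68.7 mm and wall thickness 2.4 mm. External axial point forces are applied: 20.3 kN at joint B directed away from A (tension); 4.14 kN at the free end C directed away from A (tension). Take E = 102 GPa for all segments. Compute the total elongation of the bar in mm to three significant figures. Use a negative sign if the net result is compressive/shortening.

Internal axial forces (sectioning from the free end, tension +): N_BC = 4.14 kN, N_AB = 24.44 kN.
A_AB = 1293 mm².
A_BC = 499.9 mm².
δ_AB = 24440·467/(1293·102000) = 0.08655 mm
δ_BC = 4140·322/(499.9·102000) = 0.02614 mm
δ = Σδ_i = 0.1127 mm.

0.113 mm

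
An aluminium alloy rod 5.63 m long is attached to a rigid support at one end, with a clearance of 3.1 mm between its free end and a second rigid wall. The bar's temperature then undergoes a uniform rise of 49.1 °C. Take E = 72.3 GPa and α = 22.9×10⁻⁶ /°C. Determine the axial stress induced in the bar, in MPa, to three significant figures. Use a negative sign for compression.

Free thermal expansion αLΔT = 22.9e-6 · 5630 · 49.1 = 6.33 mm.
The walls engage after the gap closes; constrained expansion = 6.33 − 3.1 = 3.23 mm.
The walls impose strain ε = −(3.23)/5630 = -5.7377e-04; σ = Eε = 72300 · -5.7377e-04 = -41.48 MPa.

-41.5 MPa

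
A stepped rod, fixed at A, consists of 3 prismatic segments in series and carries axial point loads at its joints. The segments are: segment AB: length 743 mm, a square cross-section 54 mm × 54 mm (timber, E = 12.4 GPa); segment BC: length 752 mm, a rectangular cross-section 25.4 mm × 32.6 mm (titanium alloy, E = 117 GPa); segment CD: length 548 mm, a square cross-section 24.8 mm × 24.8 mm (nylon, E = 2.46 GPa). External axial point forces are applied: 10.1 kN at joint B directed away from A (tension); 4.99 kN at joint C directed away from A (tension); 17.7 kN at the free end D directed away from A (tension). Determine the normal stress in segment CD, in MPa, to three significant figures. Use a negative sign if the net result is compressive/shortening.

Internal axial forces (sectioning from the free end, tension +): N_CD = 17.7 kN, N_BC = 22.69 kN, N_AB = 32.79 kN.
A_CD = 615 mm².
σ_CD = N_CD/A_CD = 17700/615 = 28.78 MPa.

28.8 MPa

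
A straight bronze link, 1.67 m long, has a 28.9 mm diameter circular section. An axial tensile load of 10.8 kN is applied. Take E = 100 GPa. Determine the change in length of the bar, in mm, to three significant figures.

0.275 mm

A = 656 mm².
δ_mech = NL/(AE) = 10800·1670/(656·100000) = 0.275 mm.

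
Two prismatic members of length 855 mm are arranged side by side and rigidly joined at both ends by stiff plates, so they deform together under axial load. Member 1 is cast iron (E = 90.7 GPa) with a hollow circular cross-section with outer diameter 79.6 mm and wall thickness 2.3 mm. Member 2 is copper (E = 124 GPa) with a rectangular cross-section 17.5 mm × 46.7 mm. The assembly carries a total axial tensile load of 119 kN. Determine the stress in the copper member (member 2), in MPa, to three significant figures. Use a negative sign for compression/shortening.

97.1 MPa

A_1 = 558.5 mm².
A_2 = 817.2 mm².
Equal strain + equilibrium ⇒ each member carries load in proportion to AE: A₁E₁ = 50660000 N, A₂E₂ = 101300000 N, ΣAE = 152000000 N.
σ₂ = P·E₂/ΣAE = 119000·124000/152000000 = 97.08 MPa.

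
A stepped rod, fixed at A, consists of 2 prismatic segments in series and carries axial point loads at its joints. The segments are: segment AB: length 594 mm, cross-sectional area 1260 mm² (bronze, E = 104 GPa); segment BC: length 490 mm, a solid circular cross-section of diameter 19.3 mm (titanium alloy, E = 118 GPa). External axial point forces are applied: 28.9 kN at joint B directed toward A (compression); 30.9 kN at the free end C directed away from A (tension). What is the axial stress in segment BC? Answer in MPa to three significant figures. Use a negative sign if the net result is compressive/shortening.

Internal axial forces (sectioning from the free end, tension +): N_BC = 30.9 kN, N_AB = 2 kN.
A_BC = 292.6 mm².
σ_BC = N_BC/A_BC = 30900/292.6 = 105.6 MPa.

106 MPa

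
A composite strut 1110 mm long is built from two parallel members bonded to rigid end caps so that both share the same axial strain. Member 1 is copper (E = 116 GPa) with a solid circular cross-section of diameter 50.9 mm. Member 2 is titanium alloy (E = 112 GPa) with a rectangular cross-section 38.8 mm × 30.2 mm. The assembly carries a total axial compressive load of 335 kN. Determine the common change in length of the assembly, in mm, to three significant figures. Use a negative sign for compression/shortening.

A_1 = 2035 mm².
A_2 = 1172 mm².
Equal strain + equilibrium ⇒ each member carries load in proportion to AE: A₁E₁ = 236000000 N, A₂E₂ = 131200000 N, ΣAE = 367300000 N.
δ = PL/ΣAE = -335000·1110/367300000 = -1.012 mm.

-1.01 mm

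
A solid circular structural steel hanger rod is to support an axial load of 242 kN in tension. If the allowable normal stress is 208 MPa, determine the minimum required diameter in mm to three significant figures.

38.5 mm

Required area A ≥ P/σ_allow = 242000/208 = 1163 mm².
For a solid circular section, d ≥ √(4A/π) = 38.49 mm.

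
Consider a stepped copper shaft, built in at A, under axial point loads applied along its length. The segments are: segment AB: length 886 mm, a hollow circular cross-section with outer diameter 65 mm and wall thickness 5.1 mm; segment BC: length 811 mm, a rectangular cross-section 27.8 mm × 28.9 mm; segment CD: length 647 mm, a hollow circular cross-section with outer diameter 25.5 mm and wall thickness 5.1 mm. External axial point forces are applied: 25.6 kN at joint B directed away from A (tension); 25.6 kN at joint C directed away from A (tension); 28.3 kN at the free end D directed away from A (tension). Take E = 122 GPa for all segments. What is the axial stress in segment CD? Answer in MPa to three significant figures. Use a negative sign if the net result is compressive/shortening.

86.6 MPa

Internal axial forces (sectioning from the free end, tension +): N_CD = 28.3 kN, N_BC = 53.9 kN, N_AB = 79.5 kN.
A_CD = 326.9 mm².
σ_CD = N_CD/A_CD = 28300/326.9 = 86.58 MPa.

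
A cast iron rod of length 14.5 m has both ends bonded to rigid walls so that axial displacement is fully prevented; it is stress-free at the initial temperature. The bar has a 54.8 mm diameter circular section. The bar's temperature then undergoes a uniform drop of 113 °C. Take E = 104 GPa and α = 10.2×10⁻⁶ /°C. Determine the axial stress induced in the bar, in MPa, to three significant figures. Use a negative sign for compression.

120 MPa

Free thermal expansion αLΔT = 10.2e-6 · 14500 · -113 = -16.71 mm.
The walls impose strain ε = −(-16.71)/14500 = 1.1526e-03; σ = Eε = 104000 · 1.1526e-03 = 119.9 MPa.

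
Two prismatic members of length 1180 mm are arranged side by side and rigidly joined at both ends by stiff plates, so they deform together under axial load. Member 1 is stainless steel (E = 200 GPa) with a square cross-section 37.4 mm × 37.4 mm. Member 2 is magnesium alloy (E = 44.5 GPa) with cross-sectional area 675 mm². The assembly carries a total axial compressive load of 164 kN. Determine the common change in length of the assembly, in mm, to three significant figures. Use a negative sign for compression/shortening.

A_1 = 1399 mm².
Equal strain + equilibrium ⇒ each member carries load in proportion to AE: A₁E₁ = 279800000 N, A₂E₂ = 30040000 N, ΣAE = 309800000 N.
δ = PL/ΣAE = -164000·1180/309800000 = -0.6247 mm.

-0.625 mm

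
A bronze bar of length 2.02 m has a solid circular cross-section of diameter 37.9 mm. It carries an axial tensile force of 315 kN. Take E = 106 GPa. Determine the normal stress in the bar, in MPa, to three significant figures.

A = 1128 mm².
σ = N/A = 315000/1128 = 279.2 MPa.

279 MPa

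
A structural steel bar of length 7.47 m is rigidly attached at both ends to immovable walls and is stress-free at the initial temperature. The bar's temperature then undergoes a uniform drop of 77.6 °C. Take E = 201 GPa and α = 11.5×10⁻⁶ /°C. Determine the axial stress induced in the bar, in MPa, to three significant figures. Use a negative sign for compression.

Free thermal expansion αLΔT = 11.5e-6 · 7470 · -77.6 = -6.666 mm.
The walls impose strain ε = −(-6.666)/7470 = 8.9240e-04; σ = Eε = 201000 · 8.9240e-04 = 179.4 MPa.

179 MPa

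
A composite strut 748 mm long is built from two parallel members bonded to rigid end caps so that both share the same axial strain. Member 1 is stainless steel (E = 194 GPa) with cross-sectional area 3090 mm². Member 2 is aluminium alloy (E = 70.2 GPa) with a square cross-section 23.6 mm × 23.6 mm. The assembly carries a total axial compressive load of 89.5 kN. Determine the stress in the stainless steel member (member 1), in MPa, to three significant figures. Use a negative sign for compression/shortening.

-27.2 MPa

A_2 = 557 mm².
Equal strain + equilibrium ⇒ each member carries load in proportion to AE: A₁E₁ = 599500000 N, A₂E₂ = 39100000 N, ΣAE = 638600000 N.
σ₁ = P·E₁/ΣAE = -89500·194000/638600000 = -27.19 MPa.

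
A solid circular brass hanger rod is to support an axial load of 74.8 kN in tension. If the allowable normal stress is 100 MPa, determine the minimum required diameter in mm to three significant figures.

30.9 mm

Required area A ≥ P/σ_allow = 74800/100 = 748 mm².
For a solid circular section, d ≥ √(4A/π) = 30.86 mm.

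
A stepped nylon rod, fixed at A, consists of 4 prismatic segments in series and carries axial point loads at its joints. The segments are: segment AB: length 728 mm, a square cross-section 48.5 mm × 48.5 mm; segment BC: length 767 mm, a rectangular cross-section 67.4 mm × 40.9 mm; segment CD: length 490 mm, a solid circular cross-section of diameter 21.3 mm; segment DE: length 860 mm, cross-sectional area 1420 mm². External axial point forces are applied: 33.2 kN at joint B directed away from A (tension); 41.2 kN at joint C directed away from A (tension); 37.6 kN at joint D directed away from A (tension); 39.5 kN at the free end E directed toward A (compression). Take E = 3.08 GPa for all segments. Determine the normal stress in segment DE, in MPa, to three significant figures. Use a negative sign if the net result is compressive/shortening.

Internal axial forces (sectioning from the free end, tension +): N_DE = -39.5 kN, N_CD = -1.9 kN, N_BC = 39.3 kN, N_AB = 72.5 kN.
σ_DE = N_DE/A_DE = -39500/1420 = -27.82 MPa.

-27.8 MPa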